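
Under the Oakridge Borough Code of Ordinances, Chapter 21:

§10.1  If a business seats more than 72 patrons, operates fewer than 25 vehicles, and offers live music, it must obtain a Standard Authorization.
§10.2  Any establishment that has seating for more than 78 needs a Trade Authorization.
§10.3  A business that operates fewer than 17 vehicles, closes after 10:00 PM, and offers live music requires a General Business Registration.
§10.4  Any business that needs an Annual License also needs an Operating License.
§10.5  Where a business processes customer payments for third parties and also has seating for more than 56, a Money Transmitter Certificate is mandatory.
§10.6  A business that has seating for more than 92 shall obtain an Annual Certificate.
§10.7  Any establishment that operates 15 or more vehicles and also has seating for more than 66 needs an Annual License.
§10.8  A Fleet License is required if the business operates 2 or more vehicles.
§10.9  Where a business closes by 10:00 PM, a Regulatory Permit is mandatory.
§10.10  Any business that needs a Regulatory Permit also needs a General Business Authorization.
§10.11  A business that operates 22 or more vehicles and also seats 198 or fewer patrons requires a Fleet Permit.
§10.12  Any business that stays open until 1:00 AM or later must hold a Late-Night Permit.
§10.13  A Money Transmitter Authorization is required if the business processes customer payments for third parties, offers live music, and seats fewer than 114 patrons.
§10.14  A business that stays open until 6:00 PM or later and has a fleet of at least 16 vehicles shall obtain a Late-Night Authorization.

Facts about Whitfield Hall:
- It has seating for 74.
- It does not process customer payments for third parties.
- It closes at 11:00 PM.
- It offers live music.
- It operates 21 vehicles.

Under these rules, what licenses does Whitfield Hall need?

Annual License, Fleet License, Late-Night Authorization, Operating License, Standard Authorization

§10.1 seating 74 > 72; vehicles 21 < 25; offers live music → Standard Authorization required.
§10.2 seating 74 ≤ 78 → Trade Authorization not required.
§10.3 vehicles 21 ≥ 17; closes 11:00 PM, after 10:00 PM; offers live music → General Business Registration not required.
§10.4 Annual License is required → Operating License also required.
§10.5 does not process customer payments for third parties; seating 74 > 56 → Money Transmitter Certificate not required.
§10.6 seating 74 ≤ 92 → Annual Certificate not required.
§10.7 vehicles 21 ≥ 15; seating 74 > 66 → Annual License required.
§10.8 vehicles 21 ≥ 2 → Fleet License required.
§10.9 closes 11:00 PM, after 10:00 PM → Regulatory Permit not required.
§10.10 Regulatory Permit is not required → no effect.
§10.11 vehicles 21 < 22; seating 74 ≤ 198 → Fleet Permit not required.
§10.12 closes 11:00 PM, at/before 1:00 AM → Late-Night Permit not required.
§10.13 does not process customer payments for third parties; offers live music; seating 74 < 114 → Money Transmitter Authorization not required.
§10.14 closes 11:00 PM, after 6:00 PM; vehicles 21 ≥ 16 → Late-Night Authorization required.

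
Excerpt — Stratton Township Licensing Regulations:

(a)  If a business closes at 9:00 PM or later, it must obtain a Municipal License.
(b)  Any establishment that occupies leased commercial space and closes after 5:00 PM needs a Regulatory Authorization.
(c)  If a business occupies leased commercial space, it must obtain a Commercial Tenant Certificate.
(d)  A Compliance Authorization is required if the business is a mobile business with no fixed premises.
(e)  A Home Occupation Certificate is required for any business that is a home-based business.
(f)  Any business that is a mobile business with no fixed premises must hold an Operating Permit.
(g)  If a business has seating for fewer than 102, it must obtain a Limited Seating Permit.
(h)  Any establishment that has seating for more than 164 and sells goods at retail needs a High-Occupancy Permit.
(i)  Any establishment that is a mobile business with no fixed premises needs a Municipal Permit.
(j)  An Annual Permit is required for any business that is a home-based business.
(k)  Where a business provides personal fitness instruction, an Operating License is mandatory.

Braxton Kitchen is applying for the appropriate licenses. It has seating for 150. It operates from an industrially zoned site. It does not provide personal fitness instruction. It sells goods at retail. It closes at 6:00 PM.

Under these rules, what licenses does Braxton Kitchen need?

None

(a) closes 6:00 PM, at/before 9:00 PM → Municipal License not required.
(b) operates from an industrially zoned site (not: occupies leased commercial space); closes 6:00 PM, after 5:00 PM → Regulatory Authorization not required.
(c) operates from an industrially zoned site (not: occupies leased commercial space) → Commercial Tenant Certificate not required.
(d) operates from an industrially zoned site (not: is a mobile business with no fixed premises) → Compliance Authorization not required.
(e) operates from an industrially zoned site (not: is a home-based business) → Home Occupation Certificate not required.
(f) operates from an industrially zoned site (not: is a mobile business with no fixed premises) → Operating Permit not required.
(g) seating 150 ≥ 102 → Limited Seating Permit not required.
(h) seating 150 ≤ 164; sells goods at retail → High-Occupancy Permit not required.
(i) operates from an industrially zoned site (not: is a mobile business with no fixed premises) → Municipal Permit not required.
(j) operates from an industrially zoned site (not: is a home-based business) → Annual Permit not required.
(k) does not provide personal fitness instruction → Operating License not required.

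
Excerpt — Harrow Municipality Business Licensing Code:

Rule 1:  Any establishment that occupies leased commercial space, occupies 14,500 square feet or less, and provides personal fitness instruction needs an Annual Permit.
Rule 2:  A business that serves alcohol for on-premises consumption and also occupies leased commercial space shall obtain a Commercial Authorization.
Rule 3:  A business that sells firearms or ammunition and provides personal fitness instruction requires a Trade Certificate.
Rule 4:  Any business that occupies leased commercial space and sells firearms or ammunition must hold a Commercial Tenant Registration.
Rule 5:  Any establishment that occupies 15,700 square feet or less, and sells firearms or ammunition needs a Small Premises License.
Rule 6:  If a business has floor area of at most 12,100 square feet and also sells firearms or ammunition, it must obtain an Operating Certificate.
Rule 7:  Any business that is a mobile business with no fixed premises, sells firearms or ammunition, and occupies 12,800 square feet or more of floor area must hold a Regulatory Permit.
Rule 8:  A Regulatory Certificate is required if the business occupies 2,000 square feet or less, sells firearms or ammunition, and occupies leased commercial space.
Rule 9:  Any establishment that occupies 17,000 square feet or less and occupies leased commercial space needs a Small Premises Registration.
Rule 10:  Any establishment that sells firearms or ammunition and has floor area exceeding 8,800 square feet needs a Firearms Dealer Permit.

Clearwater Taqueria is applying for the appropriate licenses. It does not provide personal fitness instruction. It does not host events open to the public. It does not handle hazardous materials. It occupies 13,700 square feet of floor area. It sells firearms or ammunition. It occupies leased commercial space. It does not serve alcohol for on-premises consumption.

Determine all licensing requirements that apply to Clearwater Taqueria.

Commercial Tenant Registration, Firearms Dealer Permit, Small Premises License, Small Premises Registration

Rule 1: occupies leased commercial space; floor area 13,700 square feet ≤ 14,500 square feet; does not provide personal fitness instruction → Annual Permit not required.
Rule 2: does not serve alcohol for on-premises consumption; occupies leased commercial space → Commercial Authorization not required.
Rule 3: sells firearms or ammunition; does not provide personal fitness instruction → Trade Certificate not required.
Rule 4: occupies leased commercial space; sells firearms or ammunition → Commercial Tenant Registration required.
Rule 5: floor area 13,700 square feet ≤ 15,700 square feet; sells firearms or ammunition → Small Premises License required.
Rule 6: floor area 13,700 square feet > 12,100 square feet; sells firearms or ammunition → Operating Certificate not required.
Rule 7: occupies leased commercial space (not: is a mobile business with no fixed premises); sells firearms or ammunition; floor area 13,700 square feet ≥ 12,800 square feet → Regulatory Permit not required.
Rule 8: floor area 13,700 square feet > 2,000 square feet; sells firearms or ammunition; occupies leased commercial space → Regulatory Certificate not required.
Rule 9: floor area 13,700 square feet ≤ 17,000 square feet; occupies leased commercial space → Small Premises Registration required.
Rule 10: sells firearms or ammunition; floor area 13,700 square feet > 8,800 square feet → Firearms Dealer Permit required.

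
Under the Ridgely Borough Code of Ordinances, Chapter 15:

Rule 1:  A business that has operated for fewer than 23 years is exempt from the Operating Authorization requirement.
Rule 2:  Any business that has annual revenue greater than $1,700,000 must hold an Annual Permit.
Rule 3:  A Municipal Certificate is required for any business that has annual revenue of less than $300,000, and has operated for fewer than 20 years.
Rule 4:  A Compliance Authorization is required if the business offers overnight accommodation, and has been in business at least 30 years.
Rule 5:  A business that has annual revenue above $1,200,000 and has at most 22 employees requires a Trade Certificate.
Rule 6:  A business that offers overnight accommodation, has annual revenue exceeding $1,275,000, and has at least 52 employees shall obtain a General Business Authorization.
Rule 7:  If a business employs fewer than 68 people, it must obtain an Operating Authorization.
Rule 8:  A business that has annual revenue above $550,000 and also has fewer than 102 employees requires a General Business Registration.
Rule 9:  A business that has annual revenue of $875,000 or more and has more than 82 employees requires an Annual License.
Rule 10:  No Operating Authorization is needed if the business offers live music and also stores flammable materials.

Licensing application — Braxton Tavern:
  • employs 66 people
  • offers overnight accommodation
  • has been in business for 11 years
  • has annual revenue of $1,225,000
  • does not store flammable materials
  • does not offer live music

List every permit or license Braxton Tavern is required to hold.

Rule 1: years in business 11 < 23 → exempt from Operating Authorization.
Rule 2: revenue $1,225,000 ≤ $1,700,000 → Annual Permit not required.
Rule 3: revenue $1,225,000 ≥ $300,000; years in business 11 < 20 → Municipal Certificate not required.
Rule 4: offers overnight accommodation; years in business 11 < 30 → Compliance Authorization not required.
Rule 5: revenue $1,225,000 > $1,200,000; employees 66 > 22 → Trade Certificate not required.
Rule 6: offers overnight accommodation; revenue $1,225,000 ≤ $1,275,000; employees 66 ≥ 52 → General Business Authorization not required.
Rule 7: employees 66 < 68 → Operating Authorization required.
Rule 8: revenue $1,225,000 > $550,000; employees 66 < 102 → General Business Registration required.
Rule 9: revenue $1,225,000 ≥ $875,000; employees 66 ≤ 82 → Annual License not required.
Rule 10: does not offer live music; does not store flammable materials → Operating Authorization exemption does not apply.

General Business Registration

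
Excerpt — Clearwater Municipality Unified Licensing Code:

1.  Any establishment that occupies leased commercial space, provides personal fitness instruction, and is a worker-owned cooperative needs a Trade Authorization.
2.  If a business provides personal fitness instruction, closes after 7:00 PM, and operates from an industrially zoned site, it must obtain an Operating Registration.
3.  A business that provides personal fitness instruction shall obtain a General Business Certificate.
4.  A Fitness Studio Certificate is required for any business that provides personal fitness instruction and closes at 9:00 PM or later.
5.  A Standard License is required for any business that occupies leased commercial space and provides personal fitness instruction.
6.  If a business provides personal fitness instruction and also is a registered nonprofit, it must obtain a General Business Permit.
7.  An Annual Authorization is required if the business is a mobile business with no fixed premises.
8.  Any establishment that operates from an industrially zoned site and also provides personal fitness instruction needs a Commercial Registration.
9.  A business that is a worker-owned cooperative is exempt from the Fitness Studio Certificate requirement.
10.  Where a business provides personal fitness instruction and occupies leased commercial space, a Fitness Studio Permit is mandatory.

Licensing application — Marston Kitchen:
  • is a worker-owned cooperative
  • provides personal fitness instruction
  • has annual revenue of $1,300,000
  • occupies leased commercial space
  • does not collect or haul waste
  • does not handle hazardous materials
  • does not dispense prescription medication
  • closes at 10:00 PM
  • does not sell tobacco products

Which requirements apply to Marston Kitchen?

Fitness Studio Permit, General Business Certificate, Standard License, Trade Authorization

1. occupies leased commercial space; provides personal fitness instruction; is a worker-owned cooperative → Trade Authorization required.
2. provides personal fitness instruction; closes 10:00 PM, after 7:00 PM; occupies leased commercial space (not: operates from an industrially zoned site) → Operating Registration not required.
3. provides personal fitness instruction → General Business Certificate required.
4. provides personal fitness instruction; closes 10:00 PM, after 9:00 PM → Fitness Studio Certificate required.
5. occupies leased commercial space; provides personal fitness instruction → Standard License required.
6. provides personal fitness instruction; is a worker-owned cooperative (not: is a registered nonprofit) → General Business Permit not required.
7. occupies leased commercial space (not: is a mobile business with no fixed premises) → Annual Authorization not required.
8. occupies leased commercial space (not: operates from an industrially zoned site); provides personal fitness instruction → Commercial Registration not required.
9. is a worker-owned cooperative → exempt from Fitness Studio Certificate.
10. provides personal fitness instruction; occupies leased commercial space → Fitness Studio Permit required.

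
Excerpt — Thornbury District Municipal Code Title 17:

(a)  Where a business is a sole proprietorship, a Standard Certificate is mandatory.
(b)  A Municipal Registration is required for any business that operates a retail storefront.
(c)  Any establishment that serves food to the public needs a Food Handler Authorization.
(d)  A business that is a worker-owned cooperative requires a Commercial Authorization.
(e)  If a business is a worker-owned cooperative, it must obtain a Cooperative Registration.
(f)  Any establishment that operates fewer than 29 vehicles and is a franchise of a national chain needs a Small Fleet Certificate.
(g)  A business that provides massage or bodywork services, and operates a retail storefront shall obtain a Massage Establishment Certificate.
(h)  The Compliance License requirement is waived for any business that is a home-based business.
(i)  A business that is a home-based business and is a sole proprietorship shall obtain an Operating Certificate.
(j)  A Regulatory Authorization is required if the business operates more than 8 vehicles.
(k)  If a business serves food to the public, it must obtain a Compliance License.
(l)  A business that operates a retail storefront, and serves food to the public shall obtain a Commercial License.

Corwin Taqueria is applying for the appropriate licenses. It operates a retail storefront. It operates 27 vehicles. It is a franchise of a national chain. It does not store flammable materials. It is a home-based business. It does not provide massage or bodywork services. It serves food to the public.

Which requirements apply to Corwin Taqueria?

(a) is a franchise of a national chain (not: is a sole proprietorship) → Standard Certificate not required.
(b) operates a retail storefront → Municipal Registration required.
(c) serves food to the public → Food Handler Authorization required.
(d) is a franchise of a national chain (not: is a worker-owned cooperative) → Commercial Authorization not required.
(e) is a franchise of a national chain (not: is a worker-owned cooperative) → Cooperative Registration not required.
(f) vehicles 27 < 29; is a franchise of a national chain → Small Fleet Certificate required.
(g) does not provide massage or bodywork services; operates a retail storefront → Massage Establishment Certificate not required.
(h) is a home-based business → exempt from Compliance License.
(i) is a home-based business; is a franchise of a national chain (not: is a sole proprietorship) → Operating Certificate not required.
(j) vehicles 27 > 8 → Regulatory Authorization required.
(k) serves food to the public → Compliance License required.
(l) operates a retail storefront; serves food to the public → Commercial License required.

Commercial License, Food Handler Authorization, Municipal Registration, Regulatory Authorization, Small Fleet Certificate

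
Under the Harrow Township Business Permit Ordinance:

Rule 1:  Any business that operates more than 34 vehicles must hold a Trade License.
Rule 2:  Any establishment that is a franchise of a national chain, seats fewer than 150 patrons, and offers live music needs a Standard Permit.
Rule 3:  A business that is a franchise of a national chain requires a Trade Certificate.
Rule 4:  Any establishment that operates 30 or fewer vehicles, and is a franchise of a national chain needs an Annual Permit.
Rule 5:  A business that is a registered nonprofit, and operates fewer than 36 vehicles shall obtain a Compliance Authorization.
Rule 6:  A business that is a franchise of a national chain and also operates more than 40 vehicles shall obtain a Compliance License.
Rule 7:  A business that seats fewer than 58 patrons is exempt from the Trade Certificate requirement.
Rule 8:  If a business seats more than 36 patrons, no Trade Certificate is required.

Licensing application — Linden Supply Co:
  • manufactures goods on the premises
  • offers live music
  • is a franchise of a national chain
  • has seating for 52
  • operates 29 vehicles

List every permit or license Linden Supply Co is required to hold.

Annual Permit, Standard Permit

Rule 1: vehicles 29 ≤ 34 → Trade License not required.
Rule 2: is a franchise of a national chain; seating 52 < 150; offers live music → Standard Permit required.
Rule 3: is a franchise of a national chain → Trade Certificate required.
Rule 4: vehicles 29 ≤ 30; is a franchise of a national chain → Annual Permit required.
Rule 5: is a franchise of a national chain (not: is a registered nonprofit); vehicles 29 < 36 → Compliance Authorization not required.
Rule 6: is a franchise of a national chain; vehicles 29 ≤ 40 → Compliance License not required.
Rule 7: seating 52 < 58 → exempt from Trade Certificate.
Rule 8: seating 52 > 36 → exempt from Trade Certificate.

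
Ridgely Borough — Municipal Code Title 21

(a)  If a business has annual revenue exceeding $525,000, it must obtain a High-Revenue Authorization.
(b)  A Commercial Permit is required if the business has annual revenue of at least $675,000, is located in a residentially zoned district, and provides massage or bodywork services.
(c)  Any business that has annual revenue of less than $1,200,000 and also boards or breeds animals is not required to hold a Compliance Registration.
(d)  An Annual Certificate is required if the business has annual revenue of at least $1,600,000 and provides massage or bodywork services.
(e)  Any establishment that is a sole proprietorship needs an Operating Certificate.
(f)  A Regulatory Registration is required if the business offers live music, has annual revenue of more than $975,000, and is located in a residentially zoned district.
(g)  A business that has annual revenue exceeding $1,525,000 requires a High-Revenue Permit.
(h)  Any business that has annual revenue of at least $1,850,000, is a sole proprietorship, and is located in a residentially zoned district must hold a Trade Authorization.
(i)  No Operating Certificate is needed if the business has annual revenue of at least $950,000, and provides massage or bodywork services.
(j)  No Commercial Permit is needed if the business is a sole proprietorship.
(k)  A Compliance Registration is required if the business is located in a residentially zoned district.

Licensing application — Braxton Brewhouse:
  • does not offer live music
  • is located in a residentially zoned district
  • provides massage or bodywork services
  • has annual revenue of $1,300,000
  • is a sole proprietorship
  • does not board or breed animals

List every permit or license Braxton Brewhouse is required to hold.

Compliance Registration, High-Revenue Authorization

(a) revenue $1,300,000 > $525,000 → High-Revenue Authorization required.
(b) revenue $1,300,000 ≥ $675,000; is located in a residentially zoned district; provides massage or bodywork services → Commercial Permit required.
(c) revenue $1,300,000 ≥ $1,200,000; does not board or breed animals → Compliance Registration exemption does not apply.
(d) revenue $1,300,000 < $1,600,000; provides massage or bodywork services → Annual Certificate not required.
(e) is a sole proprietorship → Operating Certificate required.
(f) does not offer live music; revenue $1,300,000 > $975,000; is located in a residentially zoned district → Regulatory Registration not required.
(g) revenue $1,300,000 ≤ $1,525,000 → High-Revenue Permit not required.
(h) revenue $1,300,000 < $1,850,000; is a sole proprietorship; is located in a residentially zoned district → Trade Authorization not required.
(i) revenue $1,300,000 ≥ $950,000; provides massage or bodywork services → exempt from Operating Certificate.
(j) is a sole proprietorship → exempt from Commercial Permit.
(k) is located in a residentially zoned district → Compliance Registration required.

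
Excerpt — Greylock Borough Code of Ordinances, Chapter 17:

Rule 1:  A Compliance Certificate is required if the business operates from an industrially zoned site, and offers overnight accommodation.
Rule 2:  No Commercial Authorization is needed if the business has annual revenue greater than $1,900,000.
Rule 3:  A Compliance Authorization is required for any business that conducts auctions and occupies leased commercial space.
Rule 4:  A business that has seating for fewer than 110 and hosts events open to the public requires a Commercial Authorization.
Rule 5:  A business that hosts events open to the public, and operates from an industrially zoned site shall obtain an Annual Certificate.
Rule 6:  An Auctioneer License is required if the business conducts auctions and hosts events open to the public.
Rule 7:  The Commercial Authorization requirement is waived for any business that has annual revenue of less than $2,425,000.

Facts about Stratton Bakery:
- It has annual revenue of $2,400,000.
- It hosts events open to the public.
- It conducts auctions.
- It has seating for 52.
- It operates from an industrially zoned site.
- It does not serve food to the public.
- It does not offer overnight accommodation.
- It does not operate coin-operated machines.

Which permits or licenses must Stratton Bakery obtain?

Rule 1: operates from an industrially zoned site; does not offer overnight accommodation → Compliance Certificate not required.
Rule 2: revenue $2,400,000 > $1,900,000 → exempt from Commercial Authorization.
Rule 3: conducts auctions; operates from an industrially zoned site (not: occupies leased commercial space) → Compliance Authorization not required.
Rule 4: seating 52 < 110; hosts events open to the public → Commercial Authorization required.
Rule 5: hosts events open to the public; operates from an industrially zoned site → Annual Certificate required.
Rule 6: conducts auctions; hosts events open to the public → Auctioneer License required.
Rule 7: revenue $2,400,000 < $2,425,000 → exempt from Commercial Authorization.

Annual Certificate, Auctioneer License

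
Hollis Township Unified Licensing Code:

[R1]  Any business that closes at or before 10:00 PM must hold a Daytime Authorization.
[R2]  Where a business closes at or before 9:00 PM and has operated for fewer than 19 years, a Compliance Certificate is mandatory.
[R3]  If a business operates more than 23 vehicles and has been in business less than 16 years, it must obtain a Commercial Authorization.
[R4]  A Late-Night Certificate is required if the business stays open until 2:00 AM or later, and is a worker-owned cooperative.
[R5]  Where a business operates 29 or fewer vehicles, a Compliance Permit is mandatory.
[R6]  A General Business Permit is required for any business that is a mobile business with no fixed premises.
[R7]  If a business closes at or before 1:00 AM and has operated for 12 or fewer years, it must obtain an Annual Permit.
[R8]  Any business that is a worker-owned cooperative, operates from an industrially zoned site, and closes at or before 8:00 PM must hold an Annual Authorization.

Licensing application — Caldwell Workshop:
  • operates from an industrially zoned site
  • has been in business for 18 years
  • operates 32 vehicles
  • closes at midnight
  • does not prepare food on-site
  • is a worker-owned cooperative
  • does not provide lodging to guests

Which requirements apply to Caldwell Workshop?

None

[R1] closes midnight, after 10:00 PM → Daytime Authorization not required.
[R2] closes midnight, after 9:00 PM; years in business 18 < 19 → Compliance Certificate not required.
[R3] vehicles 32 > 23; years in business 18 ≥ 16 → Commercial Authorization not required.
[R4] closes midnight, at/before 2:00 AM; is a worker-owned cooperative → Late-Night Certificate not required.
[R5] vehicles 32 > 29 → Compliance Permit not required.
[R6] operates from an industrially zoned site (not: is a mobile business with no fixed premises) → General Business Permit not required.
[R7] closes midnight, at/before 1:00 AM; years in business 18 > 12 → Annual Permit not required.
[R8] is a worker-owned cooperative; operates from an industrially zoned site; closes midnight, after 8:00 PM → Annual Authorization not required.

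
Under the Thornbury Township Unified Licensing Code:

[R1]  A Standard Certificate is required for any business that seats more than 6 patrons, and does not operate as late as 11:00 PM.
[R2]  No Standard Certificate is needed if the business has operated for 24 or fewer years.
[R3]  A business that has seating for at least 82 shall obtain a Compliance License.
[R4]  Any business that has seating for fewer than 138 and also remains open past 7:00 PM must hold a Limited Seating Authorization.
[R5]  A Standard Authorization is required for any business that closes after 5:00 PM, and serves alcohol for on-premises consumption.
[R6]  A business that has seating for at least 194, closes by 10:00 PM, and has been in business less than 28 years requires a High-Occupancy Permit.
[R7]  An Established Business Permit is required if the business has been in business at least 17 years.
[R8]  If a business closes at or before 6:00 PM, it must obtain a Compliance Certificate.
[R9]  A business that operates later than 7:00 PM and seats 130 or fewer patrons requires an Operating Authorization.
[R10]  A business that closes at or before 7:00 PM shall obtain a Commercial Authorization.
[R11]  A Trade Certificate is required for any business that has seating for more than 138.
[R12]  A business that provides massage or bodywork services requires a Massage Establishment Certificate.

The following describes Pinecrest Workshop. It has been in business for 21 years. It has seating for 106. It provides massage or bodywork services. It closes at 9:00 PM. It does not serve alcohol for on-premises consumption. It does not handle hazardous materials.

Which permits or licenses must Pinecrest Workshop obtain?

[R1] seating 106 > 6; closes 9:00 PM, at/before 11:00 PM → Standard Certificate required.
[R2] years in business 21 ≤ 24 → exempt from Standard Certificate.
[R3] seating 106 ≥ 82 → Compliance License required.
[R4] seating 106 < 138; closes 9:00 PM, after 7:00 PM → Limited Seating Authorization required.
[R5] closes 9:00 PM, after 5:00 PM; does not serve alcohol for on-premises consumption → Standard Authorization not required.
[R6] seating 106 < 194; closes 9:00 PM, at/before 10:00 PM; years in business 21 < 28 → High-Occupancy Permit not required.
[R7] years in business 21 ≥ 17 → Established Business Permit required.
[R8] closes 9:00 PM, after 6:00 PM → Compliance Certificate not required.
[R9] closes 9:00 PM, after 7:00 PM; seating 106 ≤ 130 → Operating Authorization required.
[R10] closes 9:00 PM, after 7:00 PM → Commercial Authorization not required.
[R11] seating 106 ≤ 138 → Trade Certificate not required.
[R12] provides massage or bodywork services → Massage Establishment Certificate required.

Compliance License, Established Business Permit, Limited Seating Authorization, Massage Establishment Certificate, Operating Authorization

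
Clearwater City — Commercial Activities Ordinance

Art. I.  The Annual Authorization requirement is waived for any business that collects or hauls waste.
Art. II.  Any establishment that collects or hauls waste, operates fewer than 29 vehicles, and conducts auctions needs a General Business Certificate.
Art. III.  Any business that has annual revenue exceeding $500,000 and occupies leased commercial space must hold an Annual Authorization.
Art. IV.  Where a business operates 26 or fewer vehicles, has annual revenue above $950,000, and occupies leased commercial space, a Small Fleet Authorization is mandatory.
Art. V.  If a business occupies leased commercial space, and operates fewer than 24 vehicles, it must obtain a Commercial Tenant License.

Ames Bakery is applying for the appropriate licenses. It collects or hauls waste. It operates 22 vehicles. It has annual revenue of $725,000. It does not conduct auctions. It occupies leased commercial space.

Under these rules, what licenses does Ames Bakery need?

Art. I. collects or hauls waste → exempt from Annual Authorization.
Art. II. collects or hauls waste; vehicles 22 < 29; does not conduct auctions → General Business Certificate not required.
Art. III. revenue $725,000 > $500,000; occupies leased commercial space → Annual Authorization required.
Art. IV. vehicles 22 ≤ 26; revenue $725,000 ≤ $950,000; occupies leased commercial space → Small Fleet Authorization not required.
Art. V. occupies leased commercial space; vehicles 22 < 24 → Commercial Tenant License required.

Commercial Tenant License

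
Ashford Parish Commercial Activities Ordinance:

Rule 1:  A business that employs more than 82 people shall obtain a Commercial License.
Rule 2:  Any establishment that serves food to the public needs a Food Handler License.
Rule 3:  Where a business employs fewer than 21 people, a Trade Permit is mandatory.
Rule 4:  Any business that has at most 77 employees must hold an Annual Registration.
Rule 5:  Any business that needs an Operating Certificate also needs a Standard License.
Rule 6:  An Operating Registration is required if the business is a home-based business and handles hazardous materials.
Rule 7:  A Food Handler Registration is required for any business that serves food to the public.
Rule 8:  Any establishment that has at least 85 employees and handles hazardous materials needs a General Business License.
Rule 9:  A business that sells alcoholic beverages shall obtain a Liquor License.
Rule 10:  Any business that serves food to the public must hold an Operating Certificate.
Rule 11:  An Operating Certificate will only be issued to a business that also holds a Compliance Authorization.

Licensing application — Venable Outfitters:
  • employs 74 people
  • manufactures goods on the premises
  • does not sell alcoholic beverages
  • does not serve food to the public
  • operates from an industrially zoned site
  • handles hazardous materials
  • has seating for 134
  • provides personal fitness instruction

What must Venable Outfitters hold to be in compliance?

Annual Registration

Rule 1: employees 74 ≤ 82 → Commercial License not required.
Rule 2: does not serve food to the public → Food Handler License not required.
Rule 3: employees 74 ≥ 21 → Trade Permit not required.
Rule 4: employees 74 ≤ 77 → Annual Registration required.
Rule 5: Operating Certificate is not required → no effect.
Rule 6: operates from an industrially zoned site (not: is a home-based business); handles hazardous materials → Operating Registration not required.
Rule 7: does not serve food to the public → Food Handler Registration not required.
Rule 8: employees 74 < 85; handles hazardous materials → General Business License not required.
Rule 9: does not sell alcoholic beverages → Liquor License not required.
Rule 10: does not serve food to the public → Operating Certificate not required.
Rule 11: Operating Certificate is not required → no effect.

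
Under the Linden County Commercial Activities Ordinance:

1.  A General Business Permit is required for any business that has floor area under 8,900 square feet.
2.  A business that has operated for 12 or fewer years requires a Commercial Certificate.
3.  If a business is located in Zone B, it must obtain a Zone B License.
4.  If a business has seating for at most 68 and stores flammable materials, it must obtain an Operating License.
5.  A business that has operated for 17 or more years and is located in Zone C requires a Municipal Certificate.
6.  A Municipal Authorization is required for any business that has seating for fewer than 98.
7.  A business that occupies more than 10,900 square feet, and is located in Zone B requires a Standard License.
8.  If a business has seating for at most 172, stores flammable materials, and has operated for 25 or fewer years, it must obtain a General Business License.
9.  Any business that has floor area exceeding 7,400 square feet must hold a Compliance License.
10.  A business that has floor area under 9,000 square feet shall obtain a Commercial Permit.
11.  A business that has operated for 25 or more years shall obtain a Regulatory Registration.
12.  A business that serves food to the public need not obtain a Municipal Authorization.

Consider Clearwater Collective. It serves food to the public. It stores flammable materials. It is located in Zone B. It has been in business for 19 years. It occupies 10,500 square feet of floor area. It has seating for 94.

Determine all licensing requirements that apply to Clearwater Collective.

1. floor area 10,500 square feet ≥ 8,900 square feet → General Business Permit not required.
2. years in business 19 > 12 → Commercial Certificate not required.
3. is located in Zone B → Zone B License required.
4. seating 94 > 68; stores flammable materials → Operating License not required.
5. years in business 19 ≥ 17; is located in Zone B (not: is located in Zone C) → Municipal Certificate not required.
6. seating 94 < 98 → Municipal Authorization required.
7. floor area 10,500 square feet ≤ 10,900 square feet; is located in Zone B → Standard License not required.
8. seating 94 ≤ 172; stores flammable materials; years in business 19 ≤ 25 → General Business License required.
9. floor area 10,500 square feet > 7,400 square feet → Compliance License required.
10. floor area 10,500 square feet ≥ 9,000 square feet → Commercial Permit not required.
11. years in business 19 < 25 → Regulatory Registration not required.
12. serves food to the public → exempt from Municipal Authorization.

Compliance License, General Business License, Zone B License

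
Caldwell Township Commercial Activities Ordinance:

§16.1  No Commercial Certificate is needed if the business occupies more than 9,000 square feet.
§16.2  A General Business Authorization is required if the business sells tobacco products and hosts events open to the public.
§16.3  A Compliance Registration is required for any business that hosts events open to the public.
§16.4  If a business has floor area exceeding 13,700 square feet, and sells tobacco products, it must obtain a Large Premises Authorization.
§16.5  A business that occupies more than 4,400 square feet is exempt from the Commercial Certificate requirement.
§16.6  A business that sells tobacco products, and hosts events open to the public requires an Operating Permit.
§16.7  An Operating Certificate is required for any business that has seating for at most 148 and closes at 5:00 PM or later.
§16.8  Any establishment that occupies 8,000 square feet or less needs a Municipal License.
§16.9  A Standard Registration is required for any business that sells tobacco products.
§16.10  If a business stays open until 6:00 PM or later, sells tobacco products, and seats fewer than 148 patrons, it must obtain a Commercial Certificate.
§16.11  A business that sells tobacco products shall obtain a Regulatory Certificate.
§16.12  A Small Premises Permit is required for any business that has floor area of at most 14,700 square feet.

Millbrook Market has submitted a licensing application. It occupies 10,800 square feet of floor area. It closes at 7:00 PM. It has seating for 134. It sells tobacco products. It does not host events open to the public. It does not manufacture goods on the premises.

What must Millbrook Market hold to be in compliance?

Operating Certificate, Regulatory Certificate, Small Premises Permit, Standard Registration

§16.1 floor area 10,800 square feet > 9,000 square feet → exempt from Commercial Certificate.
§16.2 sells tobacco products; does not host events open to the public → General Business Authorization not required.
§16.3 does not host events open to the public → Compliance Registration not required.
§16.4 floor area 10,800 square feet ≤ 13,700 square feet; sells tobacco products → Large Premises Authorization not required.
§16.5 floor area 10,800 square feet > 4,400 square feet → exempt from Commercial Certificate.
§16.6 sells tobacco products; does not host events open to the public → Operating Permit not required.
§16.7 seating 134 ≤ 148; closes 7:00 PM, after 5:00 PM → Operating Certificate required.
§16.8 floor area 10,800 square feet > 8,000 square feet → Municipal License not required.
§16.9 sells tobacco products → Standard Registration required.
§16.10 closes 7:00 PM, after 6:00 PM; sells tobacco products; seating 134 < 148 → Commercial Certificate required.
§16.11 sells tobacco products → Regulatory Certificate required.
§16.12 floor area 10,800 square feet ≤ 14,700 square feet → Small Premises Permit required.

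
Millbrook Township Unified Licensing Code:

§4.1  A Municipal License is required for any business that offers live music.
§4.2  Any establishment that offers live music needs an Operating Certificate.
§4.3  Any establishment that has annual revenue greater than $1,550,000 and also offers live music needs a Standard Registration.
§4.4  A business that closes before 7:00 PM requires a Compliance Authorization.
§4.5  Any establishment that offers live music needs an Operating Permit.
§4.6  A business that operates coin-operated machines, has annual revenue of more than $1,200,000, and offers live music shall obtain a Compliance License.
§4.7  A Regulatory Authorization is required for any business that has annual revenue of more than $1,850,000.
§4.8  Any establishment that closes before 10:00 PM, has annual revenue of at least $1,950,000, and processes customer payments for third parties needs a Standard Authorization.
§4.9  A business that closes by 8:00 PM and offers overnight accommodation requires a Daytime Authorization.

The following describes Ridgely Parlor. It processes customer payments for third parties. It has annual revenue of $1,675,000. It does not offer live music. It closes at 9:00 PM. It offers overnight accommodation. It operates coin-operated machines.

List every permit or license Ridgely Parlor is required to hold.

None

§4.1 does not offer live music → Municipal License not required.
§4.2 does not offer live music → Operating Certificate not required.
§4.3 revenue $1,675,000 > $1,550,000; does not offer live music → Standard Registration not required.
§4.4 closes 9:00 PM, after 7:00 PM → Compliance Authorization not required.
§4.5 does not offer live music → Operating Permit not required.
§4.6 operates coin-operated machines; revenue $1,675,000 > $1,200,000; does not offer live music → Compliance License not required.
§4.7 revenue $1,675,000 ≤ $1,850,000 → Regulatory Authorization not required.
§4.8 closes 9:00 PM, at/before 10:00 PM; revenue $1,675,000 < $1,950,000; processes customer payments for third parties → Standard Authorization not required.
§4.9 closes 9:00 PM, after 8:00 PM; offers overnight accommodation → Daytime Authorization not required.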